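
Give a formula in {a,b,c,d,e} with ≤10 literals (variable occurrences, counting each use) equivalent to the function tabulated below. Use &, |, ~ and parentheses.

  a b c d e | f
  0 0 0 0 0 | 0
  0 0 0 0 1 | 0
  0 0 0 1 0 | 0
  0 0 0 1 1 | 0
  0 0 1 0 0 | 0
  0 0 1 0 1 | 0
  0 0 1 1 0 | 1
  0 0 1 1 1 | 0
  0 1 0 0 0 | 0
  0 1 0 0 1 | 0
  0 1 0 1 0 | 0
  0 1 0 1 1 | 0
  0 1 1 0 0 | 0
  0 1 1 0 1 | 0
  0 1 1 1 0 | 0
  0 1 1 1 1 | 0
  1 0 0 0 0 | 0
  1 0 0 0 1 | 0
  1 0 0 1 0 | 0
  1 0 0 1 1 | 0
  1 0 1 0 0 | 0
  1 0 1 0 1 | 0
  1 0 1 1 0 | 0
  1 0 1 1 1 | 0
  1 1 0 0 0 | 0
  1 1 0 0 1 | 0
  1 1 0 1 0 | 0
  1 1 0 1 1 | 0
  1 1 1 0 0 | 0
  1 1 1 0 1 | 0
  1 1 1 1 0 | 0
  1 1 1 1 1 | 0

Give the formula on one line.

  (a & e) = 00000000000000000101010101010101
  (e | c) = 01011111010111110101111101011111
  ((e | c) | a) = 01011111010111111111111111111111
  ~b = 11111111000000001111111100000000
  ~e = 10101010101010101010101010101010
  (~b & ~e) = 10101010000000001010101000000000
  (((e | c) | a) & (~b & ~e)) = 00001010000000001010101000000000
  ((a & e) | (((e | c) | a) & (~b & ~e))) = 00001010000000001111111101010101
  ~a = 11111111111111110000000000000000
  (d & ~a) = 00110011001100110000000000000000
  (((a & e) | (((e | c) | a) & (~b & ~e))) & (d & ~a)) = 00000010000000000000000000000000

(((a & e) | (((e | c) | a) & (~b & ~e))) & (d & ~a))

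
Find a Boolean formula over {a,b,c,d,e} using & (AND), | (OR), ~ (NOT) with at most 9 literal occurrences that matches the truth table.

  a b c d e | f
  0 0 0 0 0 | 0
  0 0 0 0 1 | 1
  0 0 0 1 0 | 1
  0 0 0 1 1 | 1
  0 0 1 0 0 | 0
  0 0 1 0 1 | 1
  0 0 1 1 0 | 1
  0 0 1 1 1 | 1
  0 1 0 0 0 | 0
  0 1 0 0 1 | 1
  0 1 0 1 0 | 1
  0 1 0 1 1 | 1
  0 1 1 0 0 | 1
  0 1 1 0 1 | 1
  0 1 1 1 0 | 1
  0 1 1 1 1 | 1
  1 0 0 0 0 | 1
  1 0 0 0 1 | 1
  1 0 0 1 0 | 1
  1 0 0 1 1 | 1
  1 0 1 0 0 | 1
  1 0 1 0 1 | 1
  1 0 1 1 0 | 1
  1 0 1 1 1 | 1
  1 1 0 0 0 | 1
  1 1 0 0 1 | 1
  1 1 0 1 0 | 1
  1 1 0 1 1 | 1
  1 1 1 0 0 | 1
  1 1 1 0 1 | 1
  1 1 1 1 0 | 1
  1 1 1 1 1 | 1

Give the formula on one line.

(d | ((a | e) | ((~d & (~a & c)) & (b | ~c))))

  (a | e) = 01010101010101011111111111111111
  ~d = 11001100110011001100110011001100
  ~a = 11111111111111110000000000000000
  (~a & c) = 00001111000011110000000000000000
  (~d & (~a & c)) = 00001100000011000000000000000000
  ~c = 11110000111100001111000011110000
  (b | ~c) = 11110000111111111111000011111111
  ((~d & (~a & c)) & (b | ~c)) = 00000000000011000000000000000000
  ((a | e) | ((~d & (~a & c)) & (b | ~c))) = 01010101010111011111111111111111
  (d | ((a | e) | ((~d & (~a & c)) & (b | ~c)))) = 01110111011111111111111111111111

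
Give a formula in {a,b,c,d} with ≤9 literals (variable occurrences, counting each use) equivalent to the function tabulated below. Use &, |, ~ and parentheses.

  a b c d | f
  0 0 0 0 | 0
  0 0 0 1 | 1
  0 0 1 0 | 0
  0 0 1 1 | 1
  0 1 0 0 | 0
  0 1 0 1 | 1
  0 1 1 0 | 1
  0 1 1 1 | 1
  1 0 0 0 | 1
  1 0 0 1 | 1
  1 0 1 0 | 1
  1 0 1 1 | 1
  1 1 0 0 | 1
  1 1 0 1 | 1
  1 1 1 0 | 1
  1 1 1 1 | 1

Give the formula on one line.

  (a | b) = 0000111111111111
  ~b = 1111000011110000
  (c | ~b) = 1111001111110011
  (a | (c | ~b)) = 1111001111111111
  ((a | b) & (a | (c | ~b))) = 0000001111111111
  (((a | b) & (a | (c | ~b))) | d) = 0101011111111111

(((a | b) & (a | (c | ~b))) | d)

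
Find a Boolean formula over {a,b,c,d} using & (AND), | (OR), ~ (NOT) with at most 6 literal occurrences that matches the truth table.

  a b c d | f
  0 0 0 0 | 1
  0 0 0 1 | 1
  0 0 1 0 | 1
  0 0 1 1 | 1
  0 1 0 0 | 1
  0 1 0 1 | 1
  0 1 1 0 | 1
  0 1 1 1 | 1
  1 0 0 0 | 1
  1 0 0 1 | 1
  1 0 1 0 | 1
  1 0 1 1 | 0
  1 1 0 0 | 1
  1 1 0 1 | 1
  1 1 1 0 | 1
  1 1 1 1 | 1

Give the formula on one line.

((b | (d & ~c)) | (~a | (~d | b)))

  ~c = 1100110011001100
  (d & ~c) = 0100010001000100
  (b | (d & ~c)) = 0100111101001111
  ~a = 1111111100000000
  ~d = 1010101010101010
  (~d | b) = 1010111110101111
  (~a | (~d | b)) = 1111111110101111
  ((b | (d & ~c)) | (~a | (~d | b))) = 1111111111101111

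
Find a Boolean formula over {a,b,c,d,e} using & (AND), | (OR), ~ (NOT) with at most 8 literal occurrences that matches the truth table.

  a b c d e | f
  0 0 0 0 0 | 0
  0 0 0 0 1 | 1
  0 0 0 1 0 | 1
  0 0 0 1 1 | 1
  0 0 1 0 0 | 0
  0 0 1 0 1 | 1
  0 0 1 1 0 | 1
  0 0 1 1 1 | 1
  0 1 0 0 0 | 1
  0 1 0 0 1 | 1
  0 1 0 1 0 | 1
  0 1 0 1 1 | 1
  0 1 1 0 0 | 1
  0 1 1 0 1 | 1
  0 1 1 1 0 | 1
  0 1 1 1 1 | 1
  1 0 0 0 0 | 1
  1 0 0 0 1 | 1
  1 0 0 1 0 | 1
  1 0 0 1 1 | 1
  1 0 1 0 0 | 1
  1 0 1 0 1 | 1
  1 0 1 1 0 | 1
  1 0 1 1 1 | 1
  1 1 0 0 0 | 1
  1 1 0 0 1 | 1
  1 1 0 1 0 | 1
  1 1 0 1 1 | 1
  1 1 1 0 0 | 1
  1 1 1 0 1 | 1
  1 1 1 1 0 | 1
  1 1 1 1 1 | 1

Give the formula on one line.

  ~b = 11111111000000001111111100000000
  (~b & c) = 00001111000000000000111100000000
  ((~b & c) & e) = 00000101000000000000010100000000
  ~c = 11110000111100001111000011110000
  (e & ~c) = 01010000010100000101000001010000
  ((e & ~c) | a) = 01010000010100001111111111111111
  (b | d) = 00110011111111110011001111111111
  (((e & ~c) | a) | (b | d)) = 01110011111111111111111111111111
  (((~b & c) & e) | (((e & ~c) | a) | (b | d))) = 01110111111111111111111111111111

(((~b & c) & e) | (((e & ~c) | a) | (b | d)))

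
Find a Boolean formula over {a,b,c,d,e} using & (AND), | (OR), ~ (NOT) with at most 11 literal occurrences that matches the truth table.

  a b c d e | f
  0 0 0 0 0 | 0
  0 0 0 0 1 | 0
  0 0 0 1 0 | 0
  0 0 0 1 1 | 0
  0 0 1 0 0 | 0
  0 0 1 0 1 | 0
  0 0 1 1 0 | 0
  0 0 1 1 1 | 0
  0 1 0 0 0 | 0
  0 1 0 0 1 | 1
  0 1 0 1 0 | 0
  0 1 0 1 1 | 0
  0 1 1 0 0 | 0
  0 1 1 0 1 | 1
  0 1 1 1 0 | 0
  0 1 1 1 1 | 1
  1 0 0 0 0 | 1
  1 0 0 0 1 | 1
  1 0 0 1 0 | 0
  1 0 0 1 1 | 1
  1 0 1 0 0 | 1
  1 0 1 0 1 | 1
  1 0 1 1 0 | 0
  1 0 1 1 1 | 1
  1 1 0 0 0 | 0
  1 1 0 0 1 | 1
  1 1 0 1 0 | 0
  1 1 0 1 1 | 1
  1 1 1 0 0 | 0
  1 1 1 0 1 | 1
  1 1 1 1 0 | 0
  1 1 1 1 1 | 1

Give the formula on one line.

  ~d = 11001100110011001100110011001100
  ~b = 11111111000000001111111100000000
  (~d & ~b) = 11001100000000001100110000000000
  ((~d & ~b) | e) = 11011101010101011101110101010101
  (a | b) = 00000000111111111111111111111111
  ~a = 11111111111111110000000000000000
  (c & ~a) = 00001111000011110000000000000000
  (~d | (c & ~a)) = 11001111110011111100110011001100
  ((a | b) & (~d | (c & ~a))) = 00000000110011111100110011001100
  (((a | b) & (~d | (c & ~a))) | a) = 00000000110011111111111111111111
  (((~d & ~b) | e) & (((a | b) & (~d | (c & ~a))) | a)) = 00000000010001011101110101010101

(((~d & ~b) | e) & (((a | b) & (~d | (c & ~a))) | a))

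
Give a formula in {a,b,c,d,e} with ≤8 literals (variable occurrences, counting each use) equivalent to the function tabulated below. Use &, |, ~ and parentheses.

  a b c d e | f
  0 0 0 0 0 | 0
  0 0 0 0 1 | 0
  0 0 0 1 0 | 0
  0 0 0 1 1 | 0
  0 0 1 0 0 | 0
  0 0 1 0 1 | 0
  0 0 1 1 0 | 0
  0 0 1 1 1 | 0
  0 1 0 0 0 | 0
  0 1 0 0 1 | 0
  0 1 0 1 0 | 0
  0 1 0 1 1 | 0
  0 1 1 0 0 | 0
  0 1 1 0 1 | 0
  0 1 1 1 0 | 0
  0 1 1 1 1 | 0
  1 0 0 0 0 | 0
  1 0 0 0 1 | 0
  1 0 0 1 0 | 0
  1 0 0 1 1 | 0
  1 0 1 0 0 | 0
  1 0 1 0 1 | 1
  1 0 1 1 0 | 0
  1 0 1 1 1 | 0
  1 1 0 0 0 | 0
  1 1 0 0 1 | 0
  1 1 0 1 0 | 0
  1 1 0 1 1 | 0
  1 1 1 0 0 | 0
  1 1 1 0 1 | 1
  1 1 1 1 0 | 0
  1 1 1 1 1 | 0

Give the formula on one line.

  (c & a) = 00000000000000000000111100001111
  ~d = 11001100110011001100110011001100
  ~e = 10101010101010101010101010101010
  ~a = 11111111111111110000000000000000
  (~e | ~a) = 11111111111111111010101010101010
  ~c = 11110000111100001111000011110000
  (d & ~c) = 00110000001100000011000000110000
  ((~e | ~a) & (d & ~c)) = 00110000001100000010000000100000
  (e | ((~e | ~a) & (d & ~c))) = 01110101011101010111010101110101
  (~d & (e | ((~e | ~a) & (d & ~c)))) = 01000100010001000100010001000100
  ((c & a) & (~d & (e | ((~e | ~a) & (d & ~c))))) = 00000000000000000000010000000100

((c & a) & (~d & (e | ((~e | ~a) & (d & ~c)))))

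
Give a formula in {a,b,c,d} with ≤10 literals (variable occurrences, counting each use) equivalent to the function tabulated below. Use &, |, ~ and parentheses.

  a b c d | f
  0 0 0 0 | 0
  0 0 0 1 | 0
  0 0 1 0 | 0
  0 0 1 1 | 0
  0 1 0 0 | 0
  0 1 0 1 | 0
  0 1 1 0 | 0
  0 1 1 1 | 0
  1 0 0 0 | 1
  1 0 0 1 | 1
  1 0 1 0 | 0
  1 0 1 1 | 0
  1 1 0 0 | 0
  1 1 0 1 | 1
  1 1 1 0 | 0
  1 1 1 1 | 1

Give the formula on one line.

  ~a = 1111111100000000
  (~a | d) = 1111111101010101
  (b & (~a | d)) = 0000111100000101
  ~c = 1100110011001100
  (~c & a) = 0000000011001100
  ((b & (~a | d)) | (~c & a)) = 0000111111001101
  ~b = 1111000011110000
  (~b & a) = 0000000011110000
  (a & d) = 0000000001010101
  ((~b & a) | (a & d)) = 0000000011110101
  (((b & (~a | d)) | (~c & a)) & ((~b & a) | (a & d))) = 0000000011000101

(((b & (~a | d)) | (~c & a)) & ((~b & a) | (a & d)))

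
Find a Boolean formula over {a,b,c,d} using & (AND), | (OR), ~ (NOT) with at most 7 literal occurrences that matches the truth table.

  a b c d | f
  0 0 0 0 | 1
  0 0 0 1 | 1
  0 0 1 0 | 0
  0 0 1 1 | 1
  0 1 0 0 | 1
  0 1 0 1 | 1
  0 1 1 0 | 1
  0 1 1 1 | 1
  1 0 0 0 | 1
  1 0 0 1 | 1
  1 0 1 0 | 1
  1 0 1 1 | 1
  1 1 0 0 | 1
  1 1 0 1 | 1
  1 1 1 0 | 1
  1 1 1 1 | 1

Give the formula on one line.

  ~c = 1100110011001100
  (~c | b) = 1100111111001111
  (b | a) = 0000111111111111
  ((~c | b) | (b | a)) = 1100111111111111
  (d | ((~c | b) | (b | a))) = 1101111111111111

(d | ((~c | b) | (b | a)))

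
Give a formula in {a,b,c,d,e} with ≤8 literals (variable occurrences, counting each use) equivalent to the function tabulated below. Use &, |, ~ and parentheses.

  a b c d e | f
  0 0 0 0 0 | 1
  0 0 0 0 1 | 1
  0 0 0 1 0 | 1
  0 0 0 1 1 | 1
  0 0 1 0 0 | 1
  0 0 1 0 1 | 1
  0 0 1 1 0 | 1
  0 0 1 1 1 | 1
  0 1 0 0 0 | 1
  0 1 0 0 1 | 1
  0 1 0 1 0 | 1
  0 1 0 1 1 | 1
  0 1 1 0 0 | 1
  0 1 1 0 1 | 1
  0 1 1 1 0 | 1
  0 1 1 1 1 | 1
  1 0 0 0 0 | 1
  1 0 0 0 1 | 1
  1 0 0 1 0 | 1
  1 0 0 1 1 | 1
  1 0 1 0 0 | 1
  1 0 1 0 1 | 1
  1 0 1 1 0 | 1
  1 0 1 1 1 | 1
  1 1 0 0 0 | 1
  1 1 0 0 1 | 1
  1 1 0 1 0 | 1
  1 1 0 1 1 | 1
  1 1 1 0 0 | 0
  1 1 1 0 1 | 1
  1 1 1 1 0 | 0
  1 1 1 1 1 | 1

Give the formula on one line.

((a & (~b | e)) | (~a | ((b | ~e) & ~c)))

  ~b = 11111111000000001111111100000000
  (~b | e) = 11111111010101011111111101010101
  (a & (~b | e)) = 00000000000000001111111101010101
  ~a = 11111111111111110000000000000000
  ~e = 10101010101010101010101010101010
  (b | ~e) = 10101010111111111010101011111111
  ~c = 11110000111100001111000011110000
  ((b | ~e) & ~c) = 10100000111100001010000011110000
  (~a | ((b | ~e) & ~c)) = 11111111111111111010000011110000
  ((a & (~b | e)) | (~a | ((b | ~e) & ~c))) = 11111111111111111111111111110101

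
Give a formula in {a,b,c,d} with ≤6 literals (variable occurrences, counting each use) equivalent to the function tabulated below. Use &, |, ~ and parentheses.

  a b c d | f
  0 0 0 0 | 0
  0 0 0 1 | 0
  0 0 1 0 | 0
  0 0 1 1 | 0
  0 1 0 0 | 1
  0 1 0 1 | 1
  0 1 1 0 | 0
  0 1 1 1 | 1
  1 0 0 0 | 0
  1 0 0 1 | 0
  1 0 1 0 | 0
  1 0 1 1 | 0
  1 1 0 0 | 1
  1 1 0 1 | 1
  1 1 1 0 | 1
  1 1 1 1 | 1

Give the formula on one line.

  (a & b) = 0000000000001111
  ~c = 1100110011001100
  (~c | d) = 1101110111011101
  ((a & b) | (~c | d)) = 1101110111011111
  (((a & b) | (~c | d)) & b) = 0000110100001111

(((a & b) | (~c | d)) & b)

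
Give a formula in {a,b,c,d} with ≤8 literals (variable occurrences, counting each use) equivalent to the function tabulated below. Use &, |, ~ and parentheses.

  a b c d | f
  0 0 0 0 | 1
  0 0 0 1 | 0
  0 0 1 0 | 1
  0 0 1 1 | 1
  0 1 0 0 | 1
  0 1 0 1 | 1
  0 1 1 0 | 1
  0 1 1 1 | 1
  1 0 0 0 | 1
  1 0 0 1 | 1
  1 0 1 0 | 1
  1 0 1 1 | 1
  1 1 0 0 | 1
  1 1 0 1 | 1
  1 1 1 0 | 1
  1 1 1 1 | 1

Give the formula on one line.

  (a | b) = 0000111111111111
  ~d = 1010101010101010
  ((a | b) | ~d) = 1010111111111111
  (c | a) = 0011001111111111
  (((a | b) | ~d) | (c | a)) = 1011111111111111

(((a | b) | ~d) | (c | a))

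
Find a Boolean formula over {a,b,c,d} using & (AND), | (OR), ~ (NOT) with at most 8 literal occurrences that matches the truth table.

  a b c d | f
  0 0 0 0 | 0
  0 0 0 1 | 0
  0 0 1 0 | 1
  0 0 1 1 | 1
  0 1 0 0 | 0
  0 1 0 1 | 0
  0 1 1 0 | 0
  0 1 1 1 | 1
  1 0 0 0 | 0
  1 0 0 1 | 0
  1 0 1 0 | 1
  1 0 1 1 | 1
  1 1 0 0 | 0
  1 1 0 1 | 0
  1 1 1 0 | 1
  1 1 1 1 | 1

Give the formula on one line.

((c & (a | d)) | (~b & c))

  (a | d) = 0101010111111111
  (c & (a | d)) = 0001000100110011
  ~b = 1111000011110000
  (~b & c) = 0011000000110000
  ((c & (a | d)) | (~b & c)) = 0011000100110011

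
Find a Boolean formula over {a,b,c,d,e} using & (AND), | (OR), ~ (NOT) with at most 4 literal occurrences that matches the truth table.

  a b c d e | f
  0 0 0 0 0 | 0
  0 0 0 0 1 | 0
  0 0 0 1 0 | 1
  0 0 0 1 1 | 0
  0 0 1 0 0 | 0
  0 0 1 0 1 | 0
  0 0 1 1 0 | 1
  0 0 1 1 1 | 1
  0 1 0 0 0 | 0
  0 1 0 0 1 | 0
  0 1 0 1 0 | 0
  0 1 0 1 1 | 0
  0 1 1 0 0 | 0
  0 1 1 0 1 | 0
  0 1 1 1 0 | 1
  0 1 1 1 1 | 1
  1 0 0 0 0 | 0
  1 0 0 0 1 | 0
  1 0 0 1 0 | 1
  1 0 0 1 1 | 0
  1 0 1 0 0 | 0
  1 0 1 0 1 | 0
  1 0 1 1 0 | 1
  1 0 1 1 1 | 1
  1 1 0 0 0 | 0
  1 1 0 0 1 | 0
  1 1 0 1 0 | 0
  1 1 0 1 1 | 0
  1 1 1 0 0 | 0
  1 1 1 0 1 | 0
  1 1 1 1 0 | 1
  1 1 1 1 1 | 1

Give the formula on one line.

(d & ((~e & ~b) | c))

  ~e = 10101010101010101010101010101010
  ~b = 11111111000000001111111100000000
  (~e & ~b) = 10101010000000001010101000000000
  ((~e & ~b) | c) = 10101111000011111010111100001111
  (d & ((~e & ~b) | c)) = 00100011000000110010001100000011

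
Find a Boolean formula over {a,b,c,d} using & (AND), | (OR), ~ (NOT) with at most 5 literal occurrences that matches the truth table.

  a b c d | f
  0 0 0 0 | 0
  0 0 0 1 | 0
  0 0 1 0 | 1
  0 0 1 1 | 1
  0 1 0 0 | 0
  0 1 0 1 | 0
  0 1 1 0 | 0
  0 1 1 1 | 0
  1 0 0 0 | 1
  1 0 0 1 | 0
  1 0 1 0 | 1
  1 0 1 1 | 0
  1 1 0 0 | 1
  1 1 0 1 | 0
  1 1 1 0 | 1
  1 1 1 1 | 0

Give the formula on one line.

  ~a = 1111111100000000
  (~a & c) = 0011001100000000
  ~b = 1111000011110000
  ((~a & c) & ~b) = 0011000000000000
  ~d = 1010101010101010
  (~d & a) = 0000000010101010
  (((~a & c) & ~b) | (~d & a)) = 0011000010101010

(((~a & c) & ~b) | (~d & a))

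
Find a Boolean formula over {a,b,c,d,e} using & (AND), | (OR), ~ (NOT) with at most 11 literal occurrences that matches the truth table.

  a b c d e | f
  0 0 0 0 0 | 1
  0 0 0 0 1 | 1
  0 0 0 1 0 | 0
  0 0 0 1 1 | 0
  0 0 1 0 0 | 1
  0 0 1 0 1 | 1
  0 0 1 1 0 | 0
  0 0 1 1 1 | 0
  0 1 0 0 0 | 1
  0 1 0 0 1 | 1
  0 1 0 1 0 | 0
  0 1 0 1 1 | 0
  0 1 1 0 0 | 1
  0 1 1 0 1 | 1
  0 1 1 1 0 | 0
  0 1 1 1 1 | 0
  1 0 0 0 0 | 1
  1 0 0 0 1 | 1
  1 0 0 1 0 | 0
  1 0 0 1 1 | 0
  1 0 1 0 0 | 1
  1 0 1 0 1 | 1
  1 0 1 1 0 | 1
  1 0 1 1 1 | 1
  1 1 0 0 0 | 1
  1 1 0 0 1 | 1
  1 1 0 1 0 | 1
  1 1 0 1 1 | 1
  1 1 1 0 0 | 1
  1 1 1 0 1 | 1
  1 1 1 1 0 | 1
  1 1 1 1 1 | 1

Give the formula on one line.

((b | (~a | ((~d | c) & (a & (~b | e))))) & (a | ~d))

  ~a = 11111111111111110000000000000000
  ~d = 11001100110011001100110011001100
  (~d | c) = 11001111110011111100111111001111
  ~b = 11111111000000001111111100000000
  (~b | e) = 11111111010101011111111101010101
  (a & (~b | e)) = 00000000000000001111111101010101
  ((~d | c) & (a & (~b | e))) = 00000000000000001100111101000101
  (~a | ((~d | c) & (a & (~b | e)))) = 11111111111111111100111101000101
  (b | (~a | ((~d | c) & (a & (~b | e))))) = 11111111111111111100111111111111
  (a | ~d) = 11001100110011001111111111111111
  ((b | (~a | ((~d | c) & (a & (~b | e))))) & (a | ~d)) = 11001100110011001100111111111111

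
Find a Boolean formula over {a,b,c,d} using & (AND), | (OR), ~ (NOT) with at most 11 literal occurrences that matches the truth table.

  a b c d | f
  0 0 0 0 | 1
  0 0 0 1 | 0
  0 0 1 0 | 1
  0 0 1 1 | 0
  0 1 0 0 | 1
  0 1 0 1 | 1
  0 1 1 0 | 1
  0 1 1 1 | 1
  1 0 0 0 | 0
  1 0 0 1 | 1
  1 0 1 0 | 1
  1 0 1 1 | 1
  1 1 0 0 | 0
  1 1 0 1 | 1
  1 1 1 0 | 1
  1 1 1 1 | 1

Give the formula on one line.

  ~a = 1111111100000000
  (d | c) = 0111011101110111
  (~a | (d | c)) = 1111111101110111
  (c & b) = 0000001100000011
  ~d = 1010101010101010
  (~d & ~a) = 1010101000000000
  (a | (~d & ~a)) = 1010101011111111
  ((c & b) | (a | (~d & ~a))) = 1010101111111111
  (((c & b) | (a | (~d & ~a))) | b) = 1010111111111111
  ((~a | (d | c)) & (((c & b) | (a | (~d & ~a))) | b)) = 1010111101110111

((~a | (d | c)) & (((c & b) | (a | (~d & ~a))) | b))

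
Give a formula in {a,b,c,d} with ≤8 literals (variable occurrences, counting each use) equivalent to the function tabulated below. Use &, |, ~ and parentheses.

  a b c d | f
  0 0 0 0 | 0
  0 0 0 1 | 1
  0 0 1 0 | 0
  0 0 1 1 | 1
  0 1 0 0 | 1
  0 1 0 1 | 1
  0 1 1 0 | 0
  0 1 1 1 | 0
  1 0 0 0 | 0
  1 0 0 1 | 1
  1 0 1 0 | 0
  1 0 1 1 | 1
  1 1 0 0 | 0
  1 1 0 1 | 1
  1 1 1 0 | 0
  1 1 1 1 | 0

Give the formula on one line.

  ~b = 1111000011110000
  ~a = 1111111100000000
  (~a | d) = 1111111101010101
  ~c = 1100110011001100
  ((~a | d) & ~c) = 1100110001000100
  (~b | ((~a | d) & ~c)) = 1111110011110100
  (~a & b) = 0000111100000000
  (d | (~a & b)) = 0101111101010101
  ((~b | ((~a | d) & ~c)) & (d | (~a & b))) = 0101110001010100

((~b | ((~a | d) & ~c)) & (d | (~a & b)))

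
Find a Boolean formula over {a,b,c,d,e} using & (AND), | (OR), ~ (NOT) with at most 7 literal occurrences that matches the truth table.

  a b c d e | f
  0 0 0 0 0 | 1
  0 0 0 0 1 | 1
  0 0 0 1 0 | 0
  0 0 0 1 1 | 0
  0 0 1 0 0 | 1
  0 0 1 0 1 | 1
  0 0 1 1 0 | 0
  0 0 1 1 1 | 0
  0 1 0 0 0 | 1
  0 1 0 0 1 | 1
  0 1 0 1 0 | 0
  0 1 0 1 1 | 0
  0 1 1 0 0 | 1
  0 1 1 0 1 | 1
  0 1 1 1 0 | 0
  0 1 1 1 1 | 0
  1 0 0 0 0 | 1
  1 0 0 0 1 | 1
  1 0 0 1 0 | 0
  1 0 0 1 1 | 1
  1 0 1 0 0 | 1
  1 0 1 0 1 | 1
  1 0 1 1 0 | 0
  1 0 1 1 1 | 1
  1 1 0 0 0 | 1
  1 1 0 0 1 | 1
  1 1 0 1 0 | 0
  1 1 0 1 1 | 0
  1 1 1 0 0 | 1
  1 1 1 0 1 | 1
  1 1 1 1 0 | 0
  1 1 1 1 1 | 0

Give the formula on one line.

  ~b = 11111111000000001111111100000000
  (e & ~b) = 01010101000000000101010100000000
  (a & (e & ~b)) = 00000000000000000101010100000000
  ~d = 11001100110011001100110011001100
  ((a & (e & ~b)) | ~d) = 11001100110011001101110111001100

((a & (e & ~b)) | ~d)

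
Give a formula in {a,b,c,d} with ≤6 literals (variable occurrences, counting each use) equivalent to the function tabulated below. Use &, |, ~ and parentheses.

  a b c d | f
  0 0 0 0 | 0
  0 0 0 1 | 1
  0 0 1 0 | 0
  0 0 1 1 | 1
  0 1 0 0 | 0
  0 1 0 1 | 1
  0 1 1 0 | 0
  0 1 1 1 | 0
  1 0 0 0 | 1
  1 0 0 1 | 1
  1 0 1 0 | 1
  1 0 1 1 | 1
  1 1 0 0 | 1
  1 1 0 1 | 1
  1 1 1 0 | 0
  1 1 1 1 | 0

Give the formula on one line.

((~c | ~b) & (a | d))

  ~c = 1100110011001100
  ~b = 1111000011110000
  (~c | ~b) = 1111110011111100
  (a | d) = 0101010111111111
  ((~c | ~b) & (a | d)) = 0101010011111100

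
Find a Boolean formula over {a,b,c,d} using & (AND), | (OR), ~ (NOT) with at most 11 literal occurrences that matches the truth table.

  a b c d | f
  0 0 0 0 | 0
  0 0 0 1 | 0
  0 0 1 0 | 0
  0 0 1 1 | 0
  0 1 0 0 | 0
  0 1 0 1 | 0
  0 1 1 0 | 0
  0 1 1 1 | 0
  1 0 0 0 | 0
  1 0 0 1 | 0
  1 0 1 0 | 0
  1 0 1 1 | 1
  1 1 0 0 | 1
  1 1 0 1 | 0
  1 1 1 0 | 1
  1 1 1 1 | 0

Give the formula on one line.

  ~b = 1111000011110000
  (a | ~b) = 1111000011111111
  (~b & c) = 0011000000110000
  ~d = 1010101010101010
  ((~b & c) | ~d) = 1011101010111010
  (d | b) = 0101111101011111
  (((~b & c) | ~d) & (d | b)) = 0001101000011010
  ((a | ~b) & (((~b & c) | ~d) & (d | b))) = 0001000000011010
  (a & ((a | ~b) & (((~b & c) | ~d) & (d | b)))) = 0000000000011010

(a & ((a | ~b) & (((~b & c) | ~d) & (d | b))))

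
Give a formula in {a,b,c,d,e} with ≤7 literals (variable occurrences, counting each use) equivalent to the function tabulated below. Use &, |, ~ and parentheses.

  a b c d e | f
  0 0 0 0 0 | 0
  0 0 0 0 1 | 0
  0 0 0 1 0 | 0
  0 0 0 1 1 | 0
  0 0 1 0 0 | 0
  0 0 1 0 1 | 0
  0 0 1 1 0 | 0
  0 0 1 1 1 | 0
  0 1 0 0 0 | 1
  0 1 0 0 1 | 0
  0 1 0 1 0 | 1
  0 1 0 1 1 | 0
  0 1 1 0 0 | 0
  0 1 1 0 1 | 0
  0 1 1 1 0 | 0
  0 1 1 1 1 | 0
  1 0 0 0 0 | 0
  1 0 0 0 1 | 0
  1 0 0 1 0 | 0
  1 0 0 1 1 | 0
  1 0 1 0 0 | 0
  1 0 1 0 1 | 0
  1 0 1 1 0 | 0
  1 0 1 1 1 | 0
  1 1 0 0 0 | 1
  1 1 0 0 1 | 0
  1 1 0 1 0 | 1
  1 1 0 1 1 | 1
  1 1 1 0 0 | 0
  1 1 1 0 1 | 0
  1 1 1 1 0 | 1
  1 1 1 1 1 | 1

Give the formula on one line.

  (a & d) = 00000000000000000011001100110011
  ~e = 10101010101010101010101010101010
  ~c = 11110000111100001111000011110000
  (~e & ~c) = 10100000101000001010000010100000
  ((a & d) | (~e & ~c)) = 10100000101000001011001110110011
  (b & ((a & d) | (~e & ~c))) = 00000000101000000000000010110011

(b & ((a & d) | (~e & ~c)))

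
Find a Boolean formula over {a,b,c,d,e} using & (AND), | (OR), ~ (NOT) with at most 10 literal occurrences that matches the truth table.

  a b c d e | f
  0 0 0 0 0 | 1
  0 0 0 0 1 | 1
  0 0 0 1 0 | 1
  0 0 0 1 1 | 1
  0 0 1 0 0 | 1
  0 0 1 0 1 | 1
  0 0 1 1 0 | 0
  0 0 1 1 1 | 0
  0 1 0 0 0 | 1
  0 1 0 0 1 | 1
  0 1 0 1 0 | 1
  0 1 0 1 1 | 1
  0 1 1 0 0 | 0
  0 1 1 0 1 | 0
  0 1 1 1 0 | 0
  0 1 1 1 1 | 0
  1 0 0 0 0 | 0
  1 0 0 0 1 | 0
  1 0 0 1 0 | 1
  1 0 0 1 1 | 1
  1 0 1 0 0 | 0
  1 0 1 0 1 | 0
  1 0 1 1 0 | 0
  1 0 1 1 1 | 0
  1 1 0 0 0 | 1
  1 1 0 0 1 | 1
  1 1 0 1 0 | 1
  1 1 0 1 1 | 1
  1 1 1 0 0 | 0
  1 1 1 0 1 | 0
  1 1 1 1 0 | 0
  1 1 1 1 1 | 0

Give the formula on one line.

((~c & ((d & ~c) | (b | ~a))) | (~a & (~b & ~d)))

  ~c = 11110000111100001111000011110000
  (d & ~c) = 00110000001100000011000000110000
  ~a = 11111111111111110000000000000000
  (b | ~a) = 11111111111111110000000011111111
  ((d & ~c) | (b | ~a)) = 11111111111111110011000011111111
  (~c & ((d & ~c) | (b | ~a))) = 11110000111100000011000011110000
  ~b = 11111111000000001111111100000000
  ~d = 11001100110011001100110011001100
  (~b & ~d) = 11001100000000001100110000000000
  (~a & (~b & ~d)) = 11001100000000000000000000000000
  ((~c & ((d & ~c) | (b | ~a))) | (~a & (~b & ~d))) = 11111100111100000011000011110000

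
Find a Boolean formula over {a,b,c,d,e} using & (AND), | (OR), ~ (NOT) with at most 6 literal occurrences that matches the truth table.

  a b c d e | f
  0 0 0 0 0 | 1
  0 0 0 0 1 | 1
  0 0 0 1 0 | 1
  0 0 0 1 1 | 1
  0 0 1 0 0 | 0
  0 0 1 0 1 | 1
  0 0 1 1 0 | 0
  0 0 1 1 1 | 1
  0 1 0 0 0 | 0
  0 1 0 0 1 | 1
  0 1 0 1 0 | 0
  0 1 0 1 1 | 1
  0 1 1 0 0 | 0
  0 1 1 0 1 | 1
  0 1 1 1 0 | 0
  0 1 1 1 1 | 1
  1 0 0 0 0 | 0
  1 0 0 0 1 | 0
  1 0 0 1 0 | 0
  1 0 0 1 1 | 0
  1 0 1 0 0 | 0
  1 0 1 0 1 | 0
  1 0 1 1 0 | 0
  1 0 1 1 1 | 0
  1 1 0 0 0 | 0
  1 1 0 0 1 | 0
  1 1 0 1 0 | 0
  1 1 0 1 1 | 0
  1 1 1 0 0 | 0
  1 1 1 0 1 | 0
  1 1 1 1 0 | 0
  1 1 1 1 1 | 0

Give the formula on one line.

  ~a = 11111111111111110000000000000000
  ~c = 11110000111100001111000011110000
  (~c | e) = 11110101111101011111010111110101
  (~a & (~c | e)) = 11110101111101010000000000000000
  ~b = 11111111000000001111111100000000
  (e | ~b) = 11111111010101011111111101010101
  ((~a & (~c | e)) & (e | ~b)) = 11110101010101010000000000000000

((~a & (~c | e)) & (e | ~b))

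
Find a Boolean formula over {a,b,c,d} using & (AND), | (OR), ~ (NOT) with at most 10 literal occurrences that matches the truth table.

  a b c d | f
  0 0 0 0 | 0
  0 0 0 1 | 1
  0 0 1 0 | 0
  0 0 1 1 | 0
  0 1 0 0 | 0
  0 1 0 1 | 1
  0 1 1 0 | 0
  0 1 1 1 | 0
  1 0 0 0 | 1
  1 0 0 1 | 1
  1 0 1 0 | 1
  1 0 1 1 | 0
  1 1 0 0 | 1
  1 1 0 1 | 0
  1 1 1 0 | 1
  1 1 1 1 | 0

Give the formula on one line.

  ~a = 1111111100000000
  ~d = 1010101010101010
  (~a | ~d) = 1111111110101010
  ~b = 1111000011110000
  ((~a | ~d) | ~b) = 1111111111111010
  (a | d) = 0101010111111111
  ~c = 1100110011001100
  (~d | ~c) = 1110111011101110
  ((a | d) & (~d | ~c)) = 0100010011101110
  (((~a | ~d) | ~b) & ((a | d) & (~d | ~c))) = 0100010011101010

(((~a | ~d) | ~b) & ((a | d) & (~d | ~c)))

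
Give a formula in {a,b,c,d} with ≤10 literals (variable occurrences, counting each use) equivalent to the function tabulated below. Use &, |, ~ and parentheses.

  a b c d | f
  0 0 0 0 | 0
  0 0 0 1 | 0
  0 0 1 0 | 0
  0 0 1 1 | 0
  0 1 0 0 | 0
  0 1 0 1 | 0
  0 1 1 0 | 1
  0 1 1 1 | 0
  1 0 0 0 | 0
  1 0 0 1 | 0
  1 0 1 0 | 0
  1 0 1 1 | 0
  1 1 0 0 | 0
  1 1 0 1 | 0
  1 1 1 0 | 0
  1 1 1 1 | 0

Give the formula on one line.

(((b | (a & ~c)) & (~a & ~d)) & (~b | (c | d)))

  ~c = 1100110011001100
  (a & ~c) = 0000000011001100
  (b | (a & ~c)) = 0000111111001111
  ~a = 1111111100000000
  ~d = 1010101010101010
  (~a & ~d) = 1010101000000000
  ((b | (a & ~c)) & (~a & ~d)) = 0000101000000000
  ~b = 1111000011110000
  (c | d) = 0111011101110111
  (~b | (c | d)) = 1111011111110111
  (((b | (a & ~c)) & (~a & ~d)) & (~b | (c | d))) = 0000001000000000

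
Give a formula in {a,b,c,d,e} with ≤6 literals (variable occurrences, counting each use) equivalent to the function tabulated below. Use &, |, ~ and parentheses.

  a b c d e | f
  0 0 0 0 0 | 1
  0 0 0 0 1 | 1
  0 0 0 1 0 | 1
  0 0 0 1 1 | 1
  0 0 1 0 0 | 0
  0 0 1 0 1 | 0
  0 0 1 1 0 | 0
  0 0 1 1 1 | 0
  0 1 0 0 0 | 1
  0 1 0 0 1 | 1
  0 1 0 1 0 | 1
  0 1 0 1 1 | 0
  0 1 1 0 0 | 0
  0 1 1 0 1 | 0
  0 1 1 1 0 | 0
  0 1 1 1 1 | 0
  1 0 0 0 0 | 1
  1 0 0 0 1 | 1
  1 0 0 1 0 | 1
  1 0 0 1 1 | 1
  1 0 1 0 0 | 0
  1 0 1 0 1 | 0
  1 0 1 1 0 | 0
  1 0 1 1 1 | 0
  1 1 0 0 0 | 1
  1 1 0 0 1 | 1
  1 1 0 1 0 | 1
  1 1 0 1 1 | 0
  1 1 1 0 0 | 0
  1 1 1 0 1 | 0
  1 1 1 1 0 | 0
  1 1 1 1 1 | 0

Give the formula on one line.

  ~c = 11110000111100001111000011110000
  ~e = 10101010101010101010101010101010
  ~d = 11001100110011001100110011001100
  (~e | ~d) = 11101110111011101110111011101110
  ~b = 11111111000000001111111100000000
  ((~e | ~d) | ~b) = 11111111111011101111111111101110
  (~c & ((~e | ~d) | ~b)) = 11110000111000001111000011100000

(~c & ((~e | ~d) | ~b))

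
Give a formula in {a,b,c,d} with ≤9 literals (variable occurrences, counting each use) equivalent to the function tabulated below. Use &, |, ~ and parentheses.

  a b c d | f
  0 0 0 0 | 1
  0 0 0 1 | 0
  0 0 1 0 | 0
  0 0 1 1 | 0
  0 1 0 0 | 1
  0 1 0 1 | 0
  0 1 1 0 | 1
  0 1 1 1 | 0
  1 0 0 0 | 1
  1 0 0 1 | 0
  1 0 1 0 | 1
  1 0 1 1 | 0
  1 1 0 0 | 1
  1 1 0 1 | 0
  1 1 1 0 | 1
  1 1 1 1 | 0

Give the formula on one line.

  (a | b) = 0000111111111111
  ~d = 1010101010101010
  ((a | b) & ~d) = 0000101010101010
  ~c = 1100110011001100
  (((a | b) & ~d) | ~c) = 1100111011101110
  (~d | c) = 1011101110111011
  ((((a | b) & ~d) | ~c) & (~d | c)) = 1000101010101010

((((a | b) & ~d) | ~c) & (~d | c))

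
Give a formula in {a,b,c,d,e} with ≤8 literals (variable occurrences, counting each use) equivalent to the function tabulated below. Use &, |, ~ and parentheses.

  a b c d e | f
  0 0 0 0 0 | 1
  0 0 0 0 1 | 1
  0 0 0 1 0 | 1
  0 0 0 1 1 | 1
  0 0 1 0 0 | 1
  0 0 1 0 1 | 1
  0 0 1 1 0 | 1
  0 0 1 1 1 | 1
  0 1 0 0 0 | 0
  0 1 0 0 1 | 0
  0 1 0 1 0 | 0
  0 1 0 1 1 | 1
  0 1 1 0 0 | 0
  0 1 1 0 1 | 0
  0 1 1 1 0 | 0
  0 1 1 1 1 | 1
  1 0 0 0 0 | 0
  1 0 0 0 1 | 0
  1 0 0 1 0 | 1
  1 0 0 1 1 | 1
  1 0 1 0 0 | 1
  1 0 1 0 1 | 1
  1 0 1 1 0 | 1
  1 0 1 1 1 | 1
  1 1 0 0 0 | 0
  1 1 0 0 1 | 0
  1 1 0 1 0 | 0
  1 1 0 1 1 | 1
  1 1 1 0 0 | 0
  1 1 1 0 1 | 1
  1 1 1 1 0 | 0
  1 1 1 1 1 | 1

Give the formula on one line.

  ~a = 11111111111111110000000000000000
  (d | ~a) = 11111111111111110011001100110011
  ((d | ~a) | c) = 11111111111111110011111100111111
  ~b = 11111111000000001111111100000000
  (a | d) = 00110011001100111111111111111111
  (e & (a | d)) = 00010001000100010101010101010101
  (~b | (e & (a | d))) = 11111111000100011111111101010101
  (((d | ~a) | c) & (~b | (e & (a | d)))) = 11111111000100010011111100010101

(((d | ~a) | c) & (~b | (e & (a | d))))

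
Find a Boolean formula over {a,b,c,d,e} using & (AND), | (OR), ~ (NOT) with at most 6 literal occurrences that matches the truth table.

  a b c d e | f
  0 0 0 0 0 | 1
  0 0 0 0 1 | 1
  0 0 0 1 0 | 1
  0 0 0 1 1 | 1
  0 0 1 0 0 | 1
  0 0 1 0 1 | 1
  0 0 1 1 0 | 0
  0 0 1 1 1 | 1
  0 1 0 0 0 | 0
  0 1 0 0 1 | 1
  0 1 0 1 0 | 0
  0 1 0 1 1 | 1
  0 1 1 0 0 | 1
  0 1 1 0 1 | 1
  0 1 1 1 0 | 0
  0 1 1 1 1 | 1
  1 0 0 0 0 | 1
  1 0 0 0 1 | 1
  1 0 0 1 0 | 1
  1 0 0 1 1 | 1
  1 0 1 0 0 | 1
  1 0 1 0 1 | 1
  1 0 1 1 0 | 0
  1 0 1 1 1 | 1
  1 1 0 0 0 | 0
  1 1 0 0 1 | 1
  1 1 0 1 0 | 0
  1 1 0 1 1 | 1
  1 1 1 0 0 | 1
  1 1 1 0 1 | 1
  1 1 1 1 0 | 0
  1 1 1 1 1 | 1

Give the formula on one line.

  ~d = 11001100110011001100110011001100
  (~d & c) = 00001100000011000000110000001100
  (e | (~d & c)) = 01011101010111010101110101011101
  ~c = 11110000111100001111000011110000
  ~e = 10101010101010101010101010101010
  (~c & ~e) = 10100000101000001010000010100000
  ~b = 11111111000000001111111100000000
  ((~c & ~e) & ~b) = 10100000000000001010000000000000
  ((e | (~d & c)) | ((~c & ~e) & ~b)) = 11111101010111011111110101011101

((e | (~d & c)) | ((~c & ~e) & ~b))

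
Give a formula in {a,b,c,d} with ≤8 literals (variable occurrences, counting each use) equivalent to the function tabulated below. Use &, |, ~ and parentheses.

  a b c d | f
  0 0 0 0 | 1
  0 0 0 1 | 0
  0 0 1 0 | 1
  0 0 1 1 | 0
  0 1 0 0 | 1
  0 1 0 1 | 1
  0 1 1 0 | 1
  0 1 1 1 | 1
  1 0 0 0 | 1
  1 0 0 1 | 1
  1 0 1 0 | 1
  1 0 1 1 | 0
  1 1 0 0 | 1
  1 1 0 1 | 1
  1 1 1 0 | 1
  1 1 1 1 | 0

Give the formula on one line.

((b & ((c | b) & ~a)) | ((~c | ~d) & (a | ~d)))

  (c | b) = 0011111100111111
  ~a = 1111111100000000
  ((c | b) & ~a) = 0011111100000000
  (b & ((c | b) & ~a)) = 0000111100000000
  ~c = 1100110011001100
  ~d = 1010101010101010
  (~c | ~d) = 1110111011101110
  (a | ~d) = 1010101011111111
  ((~c | ~d) & (a | ~d)) = 1010101011101110
  ((b & ((c | b) & ~a)) | ((~c | ~d) & (a | ~d))) = 1010111111101110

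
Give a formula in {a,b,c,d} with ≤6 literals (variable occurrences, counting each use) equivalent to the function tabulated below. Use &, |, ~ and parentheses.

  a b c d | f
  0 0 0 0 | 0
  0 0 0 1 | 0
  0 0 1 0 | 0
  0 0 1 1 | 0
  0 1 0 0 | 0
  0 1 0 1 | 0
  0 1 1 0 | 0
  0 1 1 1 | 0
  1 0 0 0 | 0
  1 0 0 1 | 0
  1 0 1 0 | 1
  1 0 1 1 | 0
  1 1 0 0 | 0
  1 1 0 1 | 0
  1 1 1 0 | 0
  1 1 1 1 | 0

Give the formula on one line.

  ~b = 1111000011110000
  (~b & c) = 0011000000110000
  ~d = 1010101010101010
  (~d | b) = 1010111110101111
  (a & (~d | b)) = 0000000010101111
  ((~b & c) & (a & (~d | b))) = 0000000000100000

((~b & c) & (a & (~d | b)))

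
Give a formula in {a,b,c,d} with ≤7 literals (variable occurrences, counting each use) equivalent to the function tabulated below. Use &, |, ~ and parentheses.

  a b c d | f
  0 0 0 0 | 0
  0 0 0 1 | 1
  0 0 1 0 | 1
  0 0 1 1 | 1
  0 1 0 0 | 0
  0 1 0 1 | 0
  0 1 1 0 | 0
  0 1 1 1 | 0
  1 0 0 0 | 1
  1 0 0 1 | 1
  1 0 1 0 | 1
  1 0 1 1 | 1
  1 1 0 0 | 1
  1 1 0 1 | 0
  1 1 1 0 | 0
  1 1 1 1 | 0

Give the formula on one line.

  ~c = 1100110011001100
  (a & ~c) = 0000000011001100
  ~d = 1010101010101010
  ((a & ~c) & ~d) = 0000000010001000
  ~b = 1111000011110000
  (d | c) = 0111011101110111
  (~b & (d | c)) = 0111000001110000
  (((a & ~c) & ~d) | (~b & (d | c))) = 0111000011111000

(((a & ~c) & ~d) | (~b & (d | c)))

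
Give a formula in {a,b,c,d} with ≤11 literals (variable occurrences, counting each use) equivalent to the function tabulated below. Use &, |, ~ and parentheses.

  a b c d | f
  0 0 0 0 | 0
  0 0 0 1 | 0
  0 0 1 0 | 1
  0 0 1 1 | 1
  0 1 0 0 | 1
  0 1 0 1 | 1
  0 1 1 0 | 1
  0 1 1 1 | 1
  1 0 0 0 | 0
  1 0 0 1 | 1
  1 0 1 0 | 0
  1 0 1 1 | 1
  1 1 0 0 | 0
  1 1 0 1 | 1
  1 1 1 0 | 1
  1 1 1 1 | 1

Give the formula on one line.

  ~a = 1111111100000000
  (b | c) = 0011111100111111
  (~a & (b | c)) = 0011111100000000
  (b & c) = 0000001100000011
  ((~a & (b | c)) | (b & c)) = 0011111100000011
  (d & b) = 0000010100000101
  ((d & b) | a) = 0000010111111111
  (((d & b) | a) & d) = 0000010101010101
  (((~a & (b | c)) | (b & c)) | (((d & b) | a) & d)) = 0011111101010111

(((~a & (b | c)) | (b & c)) | (((d & b) | a) & d))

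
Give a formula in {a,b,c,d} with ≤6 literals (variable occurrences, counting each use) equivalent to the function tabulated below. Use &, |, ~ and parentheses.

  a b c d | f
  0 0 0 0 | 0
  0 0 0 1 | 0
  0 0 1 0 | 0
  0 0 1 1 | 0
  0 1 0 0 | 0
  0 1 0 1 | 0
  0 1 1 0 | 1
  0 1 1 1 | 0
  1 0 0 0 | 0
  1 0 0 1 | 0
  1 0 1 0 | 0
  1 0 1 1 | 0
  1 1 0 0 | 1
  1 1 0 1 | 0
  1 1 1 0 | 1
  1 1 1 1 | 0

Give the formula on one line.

  (c | a) = 0011001111111111
  ~d = 1010101010101010
  ((c | a) & ~d) = 0010001010101010
  ~b = 1111000011110000
  (((c | a) & ~d) | ~b) = 1111001011111010
  (b & (((c | a) & ~d) | ~b)) = 0000001000001010

(b & (((c | a) & ~d) | ~b))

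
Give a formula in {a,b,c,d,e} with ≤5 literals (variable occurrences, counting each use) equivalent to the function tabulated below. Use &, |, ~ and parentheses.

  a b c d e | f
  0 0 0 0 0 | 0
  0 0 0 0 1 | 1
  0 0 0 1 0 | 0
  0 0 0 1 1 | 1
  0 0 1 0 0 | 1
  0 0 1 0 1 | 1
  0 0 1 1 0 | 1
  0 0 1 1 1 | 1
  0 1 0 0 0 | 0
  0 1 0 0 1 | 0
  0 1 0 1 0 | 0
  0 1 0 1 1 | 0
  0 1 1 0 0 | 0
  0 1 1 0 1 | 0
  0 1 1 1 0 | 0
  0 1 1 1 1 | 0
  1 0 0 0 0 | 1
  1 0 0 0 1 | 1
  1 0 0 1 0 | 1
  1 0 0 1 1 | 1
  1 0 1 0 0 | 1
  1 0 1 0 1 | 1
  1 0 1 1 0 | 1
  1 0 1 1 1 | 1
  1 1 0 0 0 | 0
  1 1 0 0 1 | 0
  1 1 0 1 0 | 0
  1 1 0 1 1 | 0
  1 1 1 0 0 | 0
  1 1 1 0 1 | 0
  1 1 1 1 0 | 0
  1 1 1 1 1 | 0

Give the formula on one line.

(((c | e) | a) & ~b)

  (c | e) = 01011111010111110101111101011111
  ((c | e) | a) = 01011111010111111111111111111111
  ~b = 11111111000000001111111100000000
  (((c | e) | a) & ~b) = 01011111000000001111111100000000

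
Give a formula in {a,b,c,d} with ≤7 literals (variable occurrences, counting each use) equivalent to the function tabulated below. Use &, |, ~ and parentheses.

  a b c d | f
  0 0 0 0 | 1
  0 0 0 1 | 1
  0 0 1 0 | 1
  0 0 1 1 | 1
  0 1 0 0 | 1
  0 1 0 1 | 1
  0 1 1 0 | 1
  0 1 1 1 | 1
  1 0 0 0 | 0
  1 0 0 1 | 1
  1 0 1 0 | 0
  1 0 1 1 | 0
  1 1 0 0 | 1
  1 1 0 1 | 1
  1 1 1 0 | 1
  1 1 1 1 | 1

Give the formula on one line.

  ~c = 1100110011001100
  (~c & d) = 0100010001000100
  ~a = 1111111100000000
  (b | ~a) = 1111111100001111
  ((~c & d) | (b | ~a)) = 1111111101001111

((~c & d) | (b | ~a))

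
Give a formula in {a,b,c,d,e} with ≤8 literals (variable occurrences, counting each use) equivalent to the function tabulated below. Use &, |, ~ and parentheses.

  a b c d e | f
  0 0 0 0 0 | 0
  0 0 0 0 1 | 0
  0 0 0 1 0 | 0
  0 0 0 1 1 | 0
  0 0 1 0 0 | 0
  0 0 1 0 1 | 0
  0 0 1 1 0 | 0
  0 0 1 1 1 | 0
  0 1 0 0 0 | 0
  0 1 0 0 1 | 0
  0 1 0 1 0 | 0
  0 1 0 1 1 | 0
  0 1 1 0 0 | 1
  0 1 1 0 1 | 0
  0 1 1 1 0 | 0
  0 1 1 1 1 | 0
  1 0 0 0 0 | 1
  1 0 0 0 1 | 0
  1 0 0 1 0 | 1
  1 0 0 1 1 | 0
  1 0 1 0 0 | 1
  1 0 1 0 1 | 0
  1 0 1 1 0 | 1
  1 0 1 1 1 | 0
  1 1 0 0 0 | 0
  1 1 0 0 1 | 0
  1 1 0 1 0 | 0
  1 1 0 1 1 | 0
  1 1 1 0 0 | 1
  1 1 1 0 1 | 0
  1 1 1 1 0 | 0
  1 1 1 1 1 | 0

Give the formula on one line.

(((b | a) & ((c | ~b) & (~d | ~b))) & ~e)

  (b | a) = 00000000111111111111111111111111
  ~b = 11111111000000001111111100000000
  (c | ~b) = 11111111000011111111111100001111
  ~d = 11001100110011001100110011001100
  (~d | ~b) = 11111111110011001111111111001100
  ((c | ~b) & (~d | ~b)) = 11111111000011001111111100001100
  ((b | a) & ((c | ~b) & (~d | ~b))) = 00000000000011001111111100001100
  ~e = 10101010101010101010101010101010
  (((b | a) & ((c | ~b) & (~d | ~b))) & ~e) = 00000000000010001010101000001000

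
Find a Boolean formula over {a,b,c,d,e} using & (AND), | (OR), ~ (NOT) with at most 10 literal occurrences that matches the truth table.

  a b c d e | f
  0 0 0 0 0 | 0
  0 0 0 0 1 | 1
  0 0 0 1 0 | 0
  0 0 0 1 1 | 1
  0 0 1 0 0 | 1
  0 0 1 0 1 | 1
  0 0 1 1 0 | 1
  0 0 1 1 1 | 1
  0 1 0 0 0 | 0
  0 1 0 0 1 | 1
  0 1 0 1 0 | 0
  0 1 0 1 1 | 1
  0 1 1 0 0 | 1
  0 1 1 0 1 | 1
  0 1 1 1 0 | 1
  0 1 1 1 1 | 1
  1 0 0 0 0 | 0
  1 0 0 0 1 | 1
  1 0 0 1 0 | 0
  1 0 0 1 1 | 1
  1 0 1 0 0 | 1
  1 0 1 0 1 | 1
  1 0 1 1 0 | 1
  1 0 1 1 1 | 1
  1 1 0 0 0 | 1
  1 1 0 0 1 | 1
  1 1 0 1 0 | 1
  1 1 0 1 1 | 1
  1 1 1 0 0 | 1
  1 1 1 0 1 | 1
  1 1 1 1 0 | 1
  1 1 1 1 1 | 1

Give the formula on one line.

((~c & (a & ((b | d) & ((~b & ~a) | b)))) | (c | e))

  ~c = 11110000111100001111000011110000
  (b | d) = 00110011111111110011001111111111
  ~b = 11111111000000001111111100000000
  ~a = 11111111111111110000000000000000
  (~b & ~a) = 11111111000000000000000000000000
  ((~b & ~a) | b) = 11111111111111110000000011111111
  ((b | d) & ((~b & ~a) | b)) = 00110011111111110000000011111111
  (a & ((b | d) & ((~b & ~a) | b))) = 00000000000000000000000011111111
  (~c & (a & ((b | d) & ((~b & ~a) | b)))) = 00000000000000000000000011110000
  (c | e) = 01011111010111110101111101011111
  ((~c & (a & ((b | d) & ((~b & ~a) | b)))) | (c | e)) = 01011111010111110101111111111111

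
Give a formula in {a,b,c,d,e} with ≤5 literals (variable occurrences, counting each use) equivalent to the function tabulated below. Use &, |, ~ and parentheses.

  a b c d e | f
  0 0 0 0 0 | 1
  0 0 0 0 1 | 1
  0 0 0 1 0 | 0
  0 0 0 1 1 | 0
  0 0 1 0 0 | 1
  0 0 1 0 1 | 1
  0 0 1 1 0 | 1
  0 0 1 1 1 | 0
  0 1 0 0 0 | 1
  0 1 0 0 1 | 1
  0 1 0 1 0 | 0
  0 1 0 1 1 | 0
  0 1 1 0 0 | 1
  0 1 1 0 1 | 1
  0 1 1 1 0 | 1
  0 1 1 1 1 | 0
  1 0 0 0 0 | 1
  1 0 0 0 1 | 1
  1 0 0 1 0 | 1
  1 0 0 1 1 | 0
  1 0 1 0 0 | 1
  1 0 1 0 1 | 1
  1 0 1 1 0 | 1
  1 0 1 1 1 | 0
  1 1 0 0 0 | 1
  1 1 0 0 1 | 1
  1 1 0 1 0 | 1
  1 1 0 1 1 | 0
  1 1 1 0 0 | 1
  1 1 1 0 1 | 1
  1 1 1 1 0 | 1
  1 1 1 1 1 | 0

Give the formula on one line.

(~d | ((c | (a | ~d)) & ~e))

  ~d = 11001100110011001100110011001100
  (a | ~d) = 11001100110011001111111111111111
  (c | (a | ~d)) = 11001111110011111111111111111111
  ~e = 10101010101010101010101010101010
  ((c | (a | ~d)) & ~e) = 10001010100010101010101010101010
  (~d | ((c | (a | ~d)) & ~e)) = 11001110110011101110111011101110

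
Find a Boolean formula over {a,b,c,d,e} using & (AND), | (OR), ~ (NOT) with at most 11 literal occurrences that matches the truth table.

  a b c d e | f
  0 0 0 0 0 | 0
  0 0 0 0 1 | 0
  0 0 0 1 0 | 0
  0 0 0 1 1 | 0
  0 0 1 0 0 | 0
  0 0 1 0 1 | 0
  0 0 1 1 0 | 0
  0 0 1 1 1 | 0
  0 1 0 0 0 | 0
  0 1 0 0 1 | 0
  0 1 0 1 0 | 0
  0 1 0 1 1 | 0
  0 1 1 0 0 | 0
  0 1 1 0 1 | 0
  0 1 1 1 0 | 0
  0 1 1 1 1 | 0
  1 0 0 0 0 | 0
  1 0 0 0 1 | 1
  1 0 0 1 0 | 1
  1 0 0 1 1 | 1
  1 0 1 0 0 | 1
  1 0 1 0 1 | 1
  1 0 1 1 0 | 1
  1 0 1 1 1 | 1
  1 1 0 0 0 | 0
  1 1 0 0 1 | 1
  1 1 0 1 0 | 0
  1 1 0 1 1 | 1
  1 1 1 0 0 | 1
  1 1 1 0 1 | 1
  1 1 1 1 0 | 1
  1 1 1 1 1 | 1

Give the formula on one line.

(((c | (e | ~a)) & a) | ((d & a) & (~a | ~b)))

  ~a = 11111111111111110000000000000000
  (e | ~a) = 11111111111111110101010101010101
  (c | (e | ~a)) = 11111111111111110101111101011111
  ((c | (e | ~a)) & a) = 00000000000000000101111101011111
  (d & a) = 00000000000000000011001100110011
  ~b = 11111111000000001111111100000000
  (~a | ~b) = 11111111111111111111111100000000
  ((d & a) & (~a | ~b)) = 00000000000000000011001100000000
  (((c | (e | ~a)) & a) | ((d & a) & (~a | ~b))) = 00000000000000000111111101011111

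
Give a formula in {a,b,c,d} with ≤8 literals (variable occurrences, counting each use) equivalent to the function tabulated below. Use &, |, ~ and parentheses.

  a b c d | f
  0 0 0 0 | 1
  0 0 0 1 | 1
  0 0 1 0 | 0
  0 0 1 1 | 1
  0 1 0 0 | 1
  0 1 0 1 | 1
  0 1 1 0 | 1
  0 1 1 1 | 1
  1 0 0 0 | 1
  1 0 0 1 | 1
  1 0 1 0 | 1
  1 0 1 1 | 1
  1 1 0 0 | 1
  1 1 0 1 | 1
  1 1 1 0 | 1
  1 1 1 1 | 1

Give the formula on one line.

(((b | d) | ~c) | (a | b))

  (b | d) = 0101111101011111
  ~c = 1100110011001100
  ((b | d) | ~c) = 1101111111011111
  (a | b) = 0000111111111111
  (((b | d) | ~c) | (a | b)) = 1101111111111111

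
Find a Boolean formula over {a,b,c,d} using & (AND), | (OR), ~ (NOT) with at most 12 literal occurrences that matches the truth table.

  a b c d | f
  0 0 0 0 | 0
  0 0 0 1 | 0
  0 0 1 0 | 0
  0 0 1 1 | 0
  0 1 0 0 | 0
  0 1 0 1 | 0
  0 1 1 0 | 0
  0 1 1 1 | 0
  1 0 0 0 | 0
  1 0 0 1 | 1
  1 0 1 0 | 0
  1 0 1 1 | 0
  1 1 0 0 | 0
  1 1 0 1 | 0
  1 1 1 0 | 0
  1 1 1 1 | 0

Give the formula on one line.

(((~b | (~d & ~a)) & (~d | (~c & (b | a)))) & (~c & d))

  ~b = 1111000011110000
  ~d = 1010101010101010
  ~a = 1111111100000000
  (~d & ~a) = 1010101000000000
  (~b | (~d & ~a)) = 1111101011110000
  ~c = 1100110011001100
  (b | a) = 0000111111111111
  (~c & (b | a)) = 0000110011001100
  (~d | (~c & (b | a))) = 1010111011101110
  ((~b | (~d & ~a)) & (~d | (~c & (b | a)))) = 1010101011100000
  (~c & d) = 0100010001000100
  (((~b | (~d & ~a)) & (~d | (~c & (b | a)))) & (~c & d)) = 0000000001000000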